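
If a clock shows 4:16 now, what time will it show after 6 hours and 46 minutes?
Starting time: 4:16
Adding 46 minutes to 16 minutes: 16 + 46 = 62 minutes = 1 hour and 2 minutes
Adding 6 hours: 4 + 6 + 1 (carry) = 11
Final time: 11:02

Final answer: 11:02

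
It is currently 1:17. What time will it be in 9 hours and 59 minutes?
Starting time: 1:17
Adding 59 minutes to 17 minutes: 17 + 59 = 76 minutes = 1 hour and 16 minutes
Adding 9 hours: 1 + 9 + 1 (carry) = 11
Final time: 11:16

Final answer: 11:16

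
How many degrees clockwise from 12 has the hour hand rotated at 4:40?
The hour hand moves 30 degrees per hour and 0.5 degrees per minute.
At 4:40: (4) x 30 + 40 x 0.5 = 120 + 20 = 140 degrees

Final answer: 140 degrees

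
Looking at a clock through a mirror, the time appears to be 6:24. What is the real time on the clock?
Reflection across the vertical (12-6) axis maps a hand at angle A degrees to (360 - A) degrees, which sends a reading of T minutes past 12:00 to (720 - T) minutes past 12:00.
Mirror reads 6:24 = 384 minutes past 12:00.
Actual time: (720 - 384) mod 720 = 336 minutes = 5:36.

Final answer: 5:36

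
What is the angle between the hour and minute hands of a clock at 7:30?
Hour hand position: 7 x 30 + 30 x 0.5 = 225 degrees
Minute hand position: 30 x 6 = 180 degrees
Difference: |225 - 180| = 45 degrees
The angle between the hands is 45 degrees

Final answer: 45 degrees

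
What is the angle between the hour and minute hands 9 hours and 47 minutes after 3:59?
First find the time 9 hours and 47 minutes after 3:59.
Total minutes: 3 x 60 + 59 + 9 x 60 + 47 = 826.
826 mod 720 = 106 minutes = 1:46.
Now compute the angle at 1:46:
Hour hand: 1 x 30 + 46 x 0.5 = 53 degrees
Minute hand: 46 x 6 = 276 degrees
Difference: |53 - 276| = 223 degrees
Smaller angle: 360 - 223 = 137 degrees

Final answer: 137 degrees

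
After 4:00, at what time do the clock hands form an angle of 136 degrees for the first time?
At t minutes past 4:00, the hour hand is at 30 x 4 + 0.5t degrees and the minute hand is at 6t degrees.
The smaller angle between them is 136 degrees when |30H - 5.5t| = 136 or |30H - 5.5t| = 224.
With H = 4, solve 30 x 4 - 5.5t = +/- target for each target:
  t = (30 x 4 - 136) / 5.5 = -2.91 (outside (0, 60))
  t = (30 x 4 + 136) / 5.5 = 46.55
  t = (30 x 4 - 224) / 5.5 = -18.91 (outside (0, 60))
  t = (30 x 4 + 224) / 5.5 = 62.55 (outside (0, 60))
Valid solutions in (0, 60): {46.55} minutes.
The first occurrence is t = 46.55 minutes.
The hands form a 136-degree angle at 46.55 minutes past 4:00.

Final answer: 46.55 minutes past 4:00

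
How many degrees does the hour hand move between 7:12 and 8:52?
The hour hand moves 0.5 degrees per minute.
Time elapsed: 8:52 - 7:12 = 100 minutes
Angular displacement: 100 x 0.5 = 50 degrees

Final answer: 50 degrees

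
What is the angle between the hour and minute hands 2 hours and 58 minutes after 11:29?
First find the time 2 hours and 58 minutes after 11:29.
Total minutes: 11 x 60 + 29 + 2 x 60 + 58 = 867.
867 mod 720 = 147 minutes = 2:27.
Now compute the angle at 2:27:
Hour hand: 2 x 30 + 27 x 0.5 = 73.5 degrees
Minute hand: 27 x 6 = 162 degrees
Difference: |73.5 - 162| = 88.5 degrees
The angle is 88.5 degrees

Final answer: 88.5 degrees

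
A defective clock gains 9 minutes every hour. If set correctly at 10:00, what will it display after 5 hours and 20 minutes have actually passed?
For every 60 true minutes, the faulty clock advances 60 + 9 = 69 minutes.
True elapsed: 5 hours and 20 minutes = 320 minutes.
Faulty clock advances: 320 x 69/60 = 368 minutes (drift: 48 minutes ahead).
Shown time: 10:00 + 368 minutes = 4:08.

Final answer: 4:08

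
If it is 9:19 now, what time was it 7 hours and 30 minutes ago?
Starting time: 9:19 = 559 total minutes past 12:00
Subtracting: 7 hours and 30 minutes = 450 minutes
559 - 450 = 109 minutes
= 1 hour and 49 minutes past 12:00 = 1:49

Final answer: 1:49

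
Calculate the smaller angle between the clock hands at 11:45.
Hour hand position: 11 x 30 + 45 x 0.5 = 352.5 degrees
Minute hand position: 45 x 6 = 270 degrees
Difference: |352.5 - 270| = 82.5 degrees
The angle between the hands is 82.5 degrees

Final answer: 82.5 degrees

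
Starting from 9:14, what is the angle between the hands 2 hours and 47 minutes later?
First find the time 2 hours and 47 minutes after 9:14.
Total minutes: 9 x 60 + 14 + 2 x 60 + 47 = 721.
721 mod 720 = 1 minutes = 12:01.
Now compute the angle at 12:01:
Hour hand: 0 x 30 + 1 x 0.5 = 0.5 degrees
Minute hand: 1 x 6 = 6 degrees
Difference: |0.5 - 6| = 5.5 degrees
The angle is 5.5 degrees

Final answer: 5.5 degrees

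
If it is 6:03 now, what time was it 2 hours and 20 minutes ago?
Starting time: 6:03 = 363 total minutes past 12:00
Subtracting: 2 hours and 20 minutes = 140 minutes
363 - 140 = 223 minutes
= 3 hours and 43 minutes past 12:00 = 3:43

Final answer: 3:43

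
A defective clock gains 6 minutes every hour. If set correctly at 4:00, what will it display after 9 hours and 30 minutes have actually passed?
For every 60 true minutes, the faulty clock advances 60 + 6 = 66 minutes.
True elapsed: 9 hours and 30 minutes = 570 minutes.
Faulty clock advances: 570 x 66/60 = 627 minutes (drift: 57 minutes ahead).
Shown time: 4:00 + 627 minutes = 2:27.

Final answer: 2:27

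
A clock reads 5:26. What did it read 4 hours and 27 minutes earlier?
Starting time: 5:26 = 326 total minutes past 12:00
Subtracting: 4 hours and 27 minutes = 267 minutes
326 - 267 = 59 minutes
= 59 minutes past 12:00 = 12:59

Final answer: 12:59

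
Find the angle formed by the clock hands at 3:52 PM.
Hour hand position: 3 x 30 + 52 x 0.5 = 116 degrees
Minute hand position: 52 x 6 = 312 degrees
Difference: |116 - 312| = 196 degrees
Since 196 > 180, the smaller angle is 360 - 196 = 164 degrees

Final answer: 164 degrees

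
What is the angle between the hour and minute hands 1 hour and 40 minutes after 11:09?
First find the time 1 hour and 40 minutes after 11:09.
Total minutes: 11 x 60 + 9 + 1 x 60 + 40 = 769.
769 mod 720 = 49 minutes = 12:49.
Now compute the angle at 12:49:
Hour hand: 0 x 30 + 49 x 0.5 = 24.5 degrees
Minute hand: 49 x 6 = 294 degrees
Difference: |24.5 - 294| = 269.5 degrees
Smaller angle: 360 - 269.5 = 90.5 degrees

Final answer: 90.5 degrees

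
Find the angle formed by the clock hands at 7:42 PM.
Hour hand position: 7 x 30 + 42 x 0.5 = 231 degrees
Minute hand position: 42 x 6 = 252 degrees
Difference: |231 - 252| = 21 degrees
The angle between the hands is 21 degrees

Final answer: 21 degrees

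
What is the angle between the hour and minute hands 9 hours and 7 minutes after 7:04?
First find the time 9 hours and 7 minutes after 7:04.
Total minutes: 7 x 60 + 4 + 9 x 60 + 7 = 971.
971 mod 720 = 251 minutes = 4:11.
Now compute the angle at 4:11:
Hour hand: 4 x 30 + 11 x 0.5 = 125.5 degrees
Minute hand: 11 x 6 = 66 degrees
Difference: |125.5 - 66| = 59.5 degrees
The angle is 59.5 degrees

Final answer: 59.5 degrees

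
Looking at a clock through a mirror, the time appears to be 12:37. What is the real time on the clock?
Reflection across the vertical (12-6) axis maps a hand at angle A degrees to (360 - A) degrees, which sends a reading of T minutes past 12:00 to (720 - T) minutes past 12:00.
Mirror reads 12:37 = 37 minutes past 12:00.
Actual time: (720 - 37) mod 720 = 683 minutes = 11:23.

Final answer: 11:23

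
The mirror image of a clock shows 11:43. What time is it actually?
Reflection across the vertical (12-6) axis maps a hand at angle A degrees to (360 - A) degrees, which sends a reading of T minutes past 12:00 to (720 - T) minutes past 12:00.
Mirror reads 11:43 = 703 minutes past 12:00.
Actual time: (720 - 703) mod 720 = 17 minutes = 12:17.

Final answer: 12:17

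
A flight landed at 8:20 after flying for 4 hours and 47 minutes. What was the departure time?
Starting time: 8:20 = 500 total minutes past 12:00
Subtracting: 4 hours and 47 minutes = 287 minutes
500 - 287 = 213 minutes
= 3 hours and 33 minutes past 12:00 = 3:33

Final answer: 3:33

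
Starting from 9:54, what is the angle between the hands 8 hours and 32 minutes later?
First find the time 8 hours and 32 minutes after 9:54.
Total minutes: 9 x 60 + 54 + 8 x 60 + 32 = 1106.
1106 mod 720 = 386 minutes = 6:26.
Now compute the angle at 6:26:
Hour hand: 6 x 30 + 26 x 0.5 = 193 degrees
Minute hand: 26 x 6 = 156 degrees
Difference: |193 - 156| = 37 degrees
The angle is 37 degrees

Final answer: 37 degrees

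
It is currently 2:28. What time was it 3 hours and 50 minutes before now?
Starting time: 2:28 = 148 total minutes past 12:00
Subtracting: 3 hours and 50 minutes = 230 minutes
148 - 230 = -82 (negative, add 12 hours = 720) = 638 minutes
= 10 hours and 38 minutes past 12:00 = 10:38

Final answer: 10:38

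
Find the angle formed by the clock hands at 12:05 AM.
Hour hand position: 0 x 30 + 5 x 0.5 = 2.5 degrees
Minute hand position: 5 x 6 = 30 degrees
Difference: |2.5 - 30| = 27.5 degrees
The angle between the hands is 27.5 degrees

Final answer: 27.5 degrees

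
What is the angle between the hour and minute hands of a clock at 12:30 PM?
Hour hand position: 0 x 30 + 30 x 0.5 = 15 degrees
Minute hand position: 30 x 6 = 180 degrees
Difference: |15 - 180| = 165 degrees
The angle between the hands is 165 degrees

Final answer: 165 degrees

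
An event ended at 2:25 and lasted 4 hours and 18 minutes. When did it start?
Starting time: 2:25 = 145 total minutes past 12:00
Subtracting: 4 hours and 18 minutes = 258 minutes
145 - 258 = -113 (negative, add 12 hours = 720) = 607 minutes
= 10 hours and 7 minutes past 12:00 = 10:07

Final answer: 10:07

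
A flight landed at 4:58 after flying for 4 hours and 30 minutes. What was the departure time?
Starting time: 4:58 = 298 total minutes past 12:00
Subtracting: 4 hours and 30 minutes = 270 minutes
298 - 270 = 28 minutes
= 28 minutes past 12:00 = 12:28

Final answer: 12:28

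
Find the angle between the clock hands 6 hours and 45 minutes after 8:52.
First find the time 6 hours and 45 minutes after 8:52.
Total minutes: 8 x 60 + 52 + 6 x 60 + 45 = 937.
937 mod 720 = 217 minutes = 3:37.
Now compute the angle at 3:37:
Hour hand: 3 x 30 + 37 x 0.5 = 108.5 degrees
Minute hand: 37 x 6 = 222 degrees
Difference: |108.5 - 222| = 113.5 degrees
The angle is 113.5 degrees

Final answer: 113.5 degrees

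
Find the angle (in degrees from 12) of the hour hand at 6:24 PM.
The hour hand moves 30 degrees per hour and 0.5 degrees per minute.
At 6:24: (6) x 30 + 24 x 0.5 = 180 + 12 = 192 degrees

Final answer: 192 degrees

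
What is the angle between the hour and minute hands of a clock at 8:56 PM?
Hour hand position: 8 x 30 + 56 x 0.5 = 268 degrees
Minute hand position: 56 x 6 = 336 degrees
Difference: |268 - 336| = 68 degrees
The angle between the hands is 68 degrees

Final answer: 68 degrees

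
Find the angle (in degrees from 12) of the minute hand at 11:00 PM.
The minute hand moves 6 degrees per minute.
At 11:00: 0 x 6 = 0 degrees

Final answer: 0 degrees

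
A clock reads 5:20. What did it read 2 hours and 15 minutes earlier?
Starting time: 5:20 = 320 total minutes past 12:00
Subtracting: 2 hours and 15 minutes = 135 minutes
320 - 135 = 185 minutes
= 3 hours and 5 minutes past 12:00 = 3:05

Final answer: 3:05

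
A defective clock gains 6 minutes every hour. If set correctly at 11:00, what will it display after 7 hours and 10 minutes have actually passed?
For every 60 true minutes, the faulty clock advances 60 + 6 = 66 minutes.
True elapsed: 7 hours and 10 minutes = 430 minutes.
Faulty clock advances: 430 x 66/60 = 473 minutes (drift: 43 minutes ahead).
Shown time: 11:00 + 473 minutes = 6:53.

Final answer: 6:53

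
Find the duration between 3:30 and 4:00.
From 3:30 to 4:00:
(4 x 60 + 0) - (3 x 60 + 30) = 240 - 210 = 30 minutes
= 30 minutes

Final answer: 30 minutes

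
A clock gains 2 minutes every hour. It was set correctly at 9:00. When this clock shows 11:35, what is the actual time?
For every 60 true minutes, the faulty clock advances 62 minutes, so 1 faulty-clock minute corresponds to 60/62 true minutes.
From 9:00 to 11:35 on the faulty dial is 155 minutes.
True elapsed: 155 x 60/62 = 150 minutes = 2 hours and 30 minutes.
True time: 9:00 + 2 hours and 30 minutes = 11:30.

Final answer: 11:30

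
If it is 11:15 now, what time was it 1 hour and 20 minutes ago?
Starting time: 11:15 = 675 total minutes past 12:00
Subtracting: 1 hour and 20 minutes = 80 minutes
675 - 80 = 595 minutes
= 9 hours and 55 minutes past 12:00 = 9:55

Final answer: 9:55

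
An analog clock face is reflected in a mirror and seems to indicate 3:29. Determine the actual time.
Reflection across the vertical (12-6) axis maps a hand at angle A degrees to (360 - A) degrees, which sends a reading of T minutes past 12:00 to (720 - T) minutes past 12:00.
Mirror reads 3:29 = 209 minutes past 12:00.
Actual time: (720 - 209) mod 720 = 511 minutes = 8:31.

Final answer: 8:31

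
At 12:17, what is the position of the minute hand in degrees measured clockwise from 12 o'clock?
The minute hand moves 6 degrees per minute.
At 12:17: 17 x 6 = 102 degrees

Final answer: 102 degrees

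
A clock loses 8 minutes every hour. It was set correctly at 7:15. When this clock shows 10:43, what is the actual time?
For every 60 true minutes, the faulty clock advances 52 minutes, so 1 faulty-clock minute corresponds to 60/52 true minutes.
From 7:15 to 10:43 on the faulty dial is 208 minutes.
True elapsed: 208 x 60/52 = 240 minutes = 4 hours.
True time: 7:15 + 4 hours = 11:15.

Final answer: 11:15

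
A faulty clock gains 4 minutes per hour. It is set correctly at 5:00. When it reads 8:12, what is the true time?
For every 60 true minutes, the faulty clock advances 64 minutes, so 1 faulty-clock minute corresponds to 60/64 true minutes.
From 5:00 to 8:12 on the faulty dial is 192 minutes.
True elapsed: 192 x 60/64 = 180 minutes = 3 hours.
True time: 5:00 + 3 hours = 8:00.

Final answer: 8:00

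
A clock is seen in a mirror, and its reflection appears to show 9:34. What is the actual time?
Reflection across the vertical (12-6) axis maps a hand at angle A degrees to (360 - A) degrees, which sends a reading of T minutes past 12:00 to (720 - T) minutes past 12:00.
Mirror reads 9:34 = 574 minutes past 12:00.
Actual time: (720 - 574) mod 720 = 146 minutes = 2:26.

Final answer: 2:26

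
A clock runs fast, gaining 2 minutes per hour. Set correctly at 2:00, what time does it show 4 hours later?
For every 60 true minutes, the faulty clock advances 60 + 2 = 62 minutes.
True elapsed: 4 hours = 240 minutes.
Faulty clock advances: 240 x 62/60 = 248 minutes (drift: 8 minutes ahead).
Shown time: 2:00 + 248 minutes = 6:08.

Final answer: 6:08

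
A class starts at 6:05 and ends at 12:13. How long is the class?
From 6:05 to 12:13:
(12 x 60 + 13) - (6 x 60 + 5) = 733 - 365 = 368 minutes
= 6 hours and 8 minutes

Final answer: 6 hours and 8 minutes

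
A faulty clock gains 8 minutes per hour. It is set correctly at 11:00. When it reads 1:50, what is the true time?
For every 60 true minutes, the faulty clock advances 68 minutes, so 1 faulty-clock minute corresponds to 60/68 true minutes.
From 11:00 to 1:50 on the faulty dial is 170 minutes.
True elapsed: 170 x 60/68 = 150 minutes = 2 hours and 30 minutes.
True time: 11:00 + 2 hours and 30 minutes = 1:30.

Final answer: 1:30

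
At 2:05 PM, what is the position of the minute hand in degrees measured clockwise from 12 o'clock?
The minute hand moves 6 degrees per minute.
At 2:05: 5 x 6 = 30 degrees

Final answer: 30 degrees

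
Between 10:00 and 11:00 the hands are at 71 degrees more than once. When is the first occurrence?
At t minutes past 10:00, the hour hand is at 30 x 10 + 0.5t degrees and the minute hand is at 6t degrees.
The smaller angle between them is 71 degrees when |30H - 5.5t| = 71 or |30H - 5.5t| = 289.
With H = 10, solve 30 x 10 - 5.5t = +/- target for each target:
  t = (30 x 10 - 71) / 5.5 = 41.64
  t = (30 x 10 + 71) / 5.5 = 67.45 (outside (0, 60))
  t = (30 x 10 - 289) / 5.5 = 2
  t = (30 x 10 + 289) / 5.5 = 107.09 (outside (0, 60))
Valid solutions in (0, 60): {2, 41.64} minutes.
The first occurrence is t = 2 minutes.
The hands form a 71-degree angle at 2 minutes past 10:00.

Final answer: 2 minutes past 10:00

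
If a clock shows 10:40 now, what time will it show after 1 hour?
Starting time: 10:40
Adding 0 minutes to 40 minutes: 40 + 0 = 40 minutes
Adding 1 hour: 10 + 1 = 11
Final time: 11:40

Final answer: 11:40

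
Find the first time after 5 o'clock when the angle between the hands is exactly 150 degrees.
At t minutes past 5:00, the hour hand is at 30 x 5 + 0.5t degrees and the minute hand is at 6t degrees.
The smaller angle between them is 150 degrees when |30H - 5.5t| = 150 or |30H - 5.5t| = 210.
With H = 5, solve 30 x 5 - 5.5t = +/- target for each target:
  t = (30 x 5 - 150) / 5.5 = 0 (outside (0, 60))
  t = (30 x 5 + 150) / 5.5 = 54.55
  t = (30 x 5 - 210) / 5.5 = -10.91 (outside (0, 60))
  t = (30 x 5 + 210) / 5.5 = 65.45 (outside (0, 60))
Valid solutions in (0, 60): {54.55} minutes.
The first occurrence is t = 54.55 minutes.
The hands form a 150-degree angle at 54.55 minutes past 5:00.

Final answer: 54.55 minutes past 5:00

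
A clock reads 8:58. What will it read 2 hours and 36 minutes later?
Starting time: 8:58
Adding 36 minutes to 58 minutes: 58 + 36 = 94 minutes = 1 hour and 34 minutes
Adding 2 hours: 8 + 2 + 1 (carry) = 11
Final time: 11:34

Final answer: 11:34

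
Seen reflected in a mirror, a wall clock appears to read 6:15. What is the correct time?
Reflection across the vertical (12-6) axis maps a hand at angle A degrees to (360 - A) degrees, which sends a reading of T minutes past 12:00 to (720 - T) minutes past 12:00.
Mirror reads 6:15 = 375 minutes past 12:00.
Actual time: (720 - 375) mod 720 = 345 minutes = 5:45.

Final answer: 5:45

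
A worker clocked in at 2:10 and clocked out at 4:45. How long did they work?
From 2:10 to 4:45:
(4 x 60 + 45) - (2 x 60 + 10) = 285 - 130 = 155 minutes
= 2 hours and 35 minutes

Final answer: 2 hours and 35 minutes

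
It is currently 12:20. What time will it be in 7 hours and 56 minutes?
Starting time: 12:20
Adding 56 minutes to 20 minutes: 20 + 56 = 76 minutes = 1 hour and 16 minutes
Adding 7 hours: 12 + 7 + 1 (carry) = 20 - 12 = 8
Final time: 8:16

Final answer: 8:16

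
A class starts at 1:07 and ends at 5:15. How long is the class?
From 1:07 to 5:15:
(5 x 60 + 15) - (1 x 60 + 7) = 315 - 67 = 248 minutes
= 4 hours and 8 minutes

Final answer: 4 hours and 8 minutes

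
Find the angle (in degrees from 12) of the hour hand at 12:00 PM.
The hour hand moves 30 degrees per hour and 0.5 degrees per minute.
At 12:00: (0) x 30 + 0 x 0.5 = 0 + 0 = 0 degrees

Final answer: 0 degrees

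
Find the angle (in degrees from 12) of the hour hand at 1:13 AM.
The hour hand moves 30 degrees per hour and 0.5 degrees per minute.
At 1:13: (1) x 30 + 13 x 0.5 = 30 + 6.5 = 36.5 degrees

Final answer: 36.5 degrees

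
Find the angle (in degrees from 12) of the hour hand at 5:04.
The hour hand moves 30 degrees per hour and 0.5 degrees per minute.
At 5:04: (5) x 30 + 4 x 0.5 = 150 + 2 = 152 degrees

Final answer: 152 degrees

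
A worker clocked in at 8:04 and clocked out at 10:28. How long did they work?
From 8:04 to 10:28:
(10 x 60 + 28) - (8 x 60 + 4) = 628 - 484 = 144 minutes
= 2 hours and 24 minutes

Final answer: 2 hours and 24 minutes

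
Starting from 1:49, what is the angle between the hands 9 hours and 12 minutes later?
First find the time 9 hours and 12 minutes after 1:49.
Total minutes: 1 x 60 + 49 + 9 x 60 + 12 = 661.
661 mod 720 = 661 minutes = 11:01.
Now compute the angle at 11:01:
Hour hand: 11 x 30 + 1 x 0.5 = 330.5 degrees
Minute hand: 1 x 6 = 6 degrees
Difference: |330.5 - 6| = 324.5 degrees
Smaller angle: 360 - 324.5 = 35.5 degrees

Final answer: 35.5 degrees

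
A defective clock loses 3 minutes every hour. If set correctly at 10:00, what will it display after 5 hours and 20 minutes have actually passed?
For every 60 true minutes, the faulty clock advances 60 - 3 = 57 minutes.
True elapsed: 5 hours and 20 minutes = 320 minutes.
Faulty clock advances: 320 x 57/60 = 304 minutes (drift: 16 minutes behind).
Shown time: 10:00 + 304 minutes = 3:04.

Final answer: 3:04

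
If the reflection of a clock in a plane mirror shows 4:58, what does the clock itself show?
Reflection across the vertical (12-6) axis maps a hand at angle A degrees to (360 - A) degrees, which sends a reading of T minutes past 12:00 to (720 - T) minutes past 12:00.
Mirror reads 4:58 = 298 minutes past 12:00.
Actual time: (720 - 298) mod 720 = 422 minutes = 7:02.

Final answer: 7:02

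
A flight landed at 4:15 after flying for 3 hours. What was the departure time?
Starting time: 4:15 = 255 total minutes past 12:00
Subtracting: 3 hours = 180 minutes
255 - 180 = 75 minutes
= 1 hour and 15 minutes past 12:00 = 1:15

Final answer: 1:15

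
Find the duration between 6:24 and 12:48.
From 6:24 to 12:48:
(12 x 60 + 48) - (6 x 60 + 24) = 768 - 384 = 384 minutes
= 6 hours and 24 minutes

Final answer: 6 hours and 24 minutes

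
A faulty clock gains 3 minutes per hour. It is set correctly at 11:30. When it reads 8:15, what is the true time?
For every 60 true minutes, the faulty clock advances 63 minutes, so 1 faulty-clock minute corresponds to 60/63 true minutes.
From 11:30 to 8:15 on the faulty dial is 525 minutes.
True elapsed: 525 x 60/63 = 500 minutes = 8 hours and 20 minutes.
True time: 11:30 + 8 hours and 20 minutes = 7:50.

Final answer: 7:50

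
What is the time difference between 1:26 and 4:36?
From 1:26 to 4:36:
(4 x 60 + 36) - (1 x 60 + 26) = 276 - 86 = 190 minutes
= 3 hours and 10 minutes

Final answer: 3 hours and 10 minutes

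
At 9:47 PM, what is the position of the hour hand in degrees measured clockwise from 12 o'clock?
The hour hand moves 30 degrees per hour and 0.5 degrees per minute.
At 9:47: (9) x 30 + 47 x 0.5 = 270 + 23.5 = 293.5 degrees

Final answer: 293.5 degrees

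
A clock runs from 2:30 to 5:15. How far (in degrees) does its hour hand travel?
The hour hand moves 0.5 degrees per minute.
Time elapsed: 5:15 - 2:30 = 165 minutes
Angular displacement: 165 x 0.5 = 82.5 degrees

Final answer: 82.5 degrees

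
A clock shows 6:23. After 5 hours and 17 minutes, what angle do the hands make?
First find the time 5 hours and 17 minutes after 6:23.
Total minutes: 6 x 60 + 23 + 5 x 60 + 17 = 700.
700 mod 720 = 700 minutes = 11:40.
Now compute the angle at 11:40:
Hour hand: 11 x 30 + 40 x 0.5 = 350 degrees
Minute hand: 40 x 6 = 240 degrees
Difference: |350 - 240| = 110 degrees
The angle is 110 degrees

Final answer: 110 degrees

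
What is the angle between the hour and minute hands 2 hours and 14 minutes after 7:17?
First find the time 2 hours and 14 minutes after 7:17.
Total minutes: 7 x 60 + 17 + 2 x 60 + 14 = 571.
571 mod 720 = 571 minutes = 9:31.
Now compute the angle at 9:31:
Hour hand: 9 x 30 + 31 x 0.5 = 285.5 degrees
Minute hand: 31 x 6 = 186 degrees
Difference: |285.5 - 186| = 99.5 degrees
The angle is 99.5 degrees

Final answer: 99.5 degrees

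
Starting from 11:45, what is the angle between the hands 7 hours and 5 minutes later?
First find the time 7 hours and 5 minutes after 11:45.
Total minutes: 11 x 60 + 45 + 7 x 60 + 5 = 1130.
1130 mod 720 = 410 minutes = 6:50.
Now compute the angle at 6:50:
Hour hand: 6 x 30 + 50 x 0.5 = 205 degrees
Minute hand: 50 x 6 = 300 degrees
Difference: |205 - 300| = 95 degrees
The angle is 95 degrees

Final answer: 95 degrees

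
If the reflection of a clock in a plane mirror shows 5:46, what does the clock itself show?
Reflection across the vertical (12-6) axis maps a hand at angle A degrees to (360 - A) degrees, which sends a reading of T minutes past 12:00 to (720 - T) minutes past 12:00.
Mirror reads 5:46 = 346 minutes past 12:00.
Actual time: (720 - 346) mod 720 = 374 minutes = 6:14.

Final answer: 6:14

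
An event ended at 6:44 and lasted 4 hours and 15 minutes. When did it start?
Starting time: 6:44 = 404 total minutes past 12:00
Subtracting: 4 hours and 15 minutes = 255 minutes
404 - 255 = 149 minutes
= 2 hours and 29 minutes past 12:00 = 2:29

Final answer: 2:29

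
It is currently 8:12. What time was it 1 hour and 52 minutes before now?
Starting time: 8:12 = 492 total minutes past 12:00
Subtracting: 1 hour and 52 minutes = 112 minutes
492 - 112 = 380 minutes
= 6 hours and 20 minutes past 12:00 = 6:20

Final answer: 6:20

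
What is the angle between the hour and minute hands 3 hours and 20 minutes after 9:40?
First find the time 3 hours and 20 minutes after 9:40.
Total minutes: 9 x 60 + 40 + 3 x 60 + 20 = 780.
780 mod 720 = 60 minutes = 1:00.
Now compute the angle at 1:00:
Hour hand: 1 x 30 + 0 x 0.5 = 30 degrees
Minute hand: 0 x 6 = 0 degrees
Difference: |30 - 0| = 30 degrees
The angle is 30 degrees

Final answer: 30 degrees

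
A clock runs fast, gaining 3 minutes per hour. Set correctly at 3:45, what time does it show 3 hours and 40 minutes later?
For every 60 true minutes, the faulty clock advances 60 + 3 = 63 minutes.
True elapsed: 3 hours and 40 minutes = 220 minutes.
Faulty clock advances: 220 x 63/60 = 231 minutes (drift: 11 minutes ahead).
Shown time: 3:45 + 231 minutes = 7:36.

Final answer: 7:36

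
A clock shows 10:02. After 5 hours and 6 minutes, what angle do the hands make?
First find the time 5 hours and 6 minutes after 10:02.
Total minutes: 10 x 60 + 2 + 5 x 60 + 6 = 908.
908 mod 720 = 188 minutes = 3:08.
Now compute the angle at 3:08:
Hour hand: 3 x 30 + 8 x 0.5 = 94 degrees
Minute hand: 8 x 6 = 48 degrees
Difference: |94 - 48| = 46 degrees
The angle is 46 degrees

Final answer: 46 degrees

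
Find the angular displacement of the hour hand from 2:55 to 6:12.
The hour hand moves 0.5 degrees per minute.
Time elapsed: 6:12 - 2:55 = 197 minutes
Angular displacement: 197 x 0.5 = 98.5 degrees

Final answer: 98.5 degrees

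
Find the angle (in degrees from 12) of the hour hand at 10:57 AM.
The hour hand moves 30 degrees per hour and 0.5 degrees per minute.
At 10:57: (10) x 30 + 57 x 0.5 = 300 + 28.5 = 328.5 degrees

Final answer: 328.5 degrees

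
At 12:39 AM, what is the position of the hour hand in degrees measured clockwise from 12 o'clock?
The hour hand moves 30 degrees per hour and 0.5 degrees per minute.
At 12:39: (0) x 30 + 39 x 0.5 = 0 + 19.5 = 19.5 degrees

Final answer: 19.5 degrees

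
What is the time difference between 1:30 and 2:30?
From 1:30 to 2:30:
(2 x 60 + 30) - (1 x 60 + 30) = 150 - 90 = 60 minutes
= 1 hour

Final answer: 1 hour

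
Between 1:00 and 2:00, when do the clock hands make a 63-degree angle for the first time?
At t minutes past 1:00, the hour hand is at 30 x 1 + 0.5t degrees and the minute hand is at 6t degrees.
The smaller angle between them is 63 degrees when |30H - 5.5t| = 63 or |30H - 5.5t| = 297.
With H = 1, solve 30 x 1 - 5.5t = +/- target for each target:
  t = (30 x 1 - 63) / 5.5 = -6 (outside (0, 60))
  t = (30 x 1 + 63) / 5.5 = 16.91
  t = (30 x 1 - 297) / 5.5 = -48.55 (outside (0, 60))
  t = (30 x 1 + 297) / 5.5 = 59.45
Valid solutions in (0, 60): {16.91, 59.45} minutes.
The first occurrence is t = 16.91 minutes.
The hands form a 63-degree angle at 16.91 minutes past 1:00.

Final answer: 16.91 minutes past 1:00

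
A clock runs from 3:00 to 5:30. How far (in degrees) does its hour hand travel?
The hour hand moves 0.5 degrees per minute.
Time elapsed: 5:30 - 3:00 = 150 minutes
Angular displacement: 150 x 0.5 = 75 degrees

Final answer: 75 degrees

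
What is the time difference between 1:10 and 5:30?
From 1:10 to 5:30:
(5 x 60 + 30) - (1 x 60 + 10) = 330 - 70 = 260 minutes
= 4 hours and 20 minutes

Final answer: 4 hours and 20 minutes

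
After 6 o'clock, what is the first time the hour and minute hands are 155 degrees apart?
At t minutes past 6:00, the hour hand is at 30 x 6 + 0.5t degrees and the minute hand is at 6t degrees.
The smaller angle between them is 155 degrees when |30H - 5.5t| = 155 or |30H - 5.5t| = 205.
With H = 6, solve 30 x 6 - 5.5t = +/- target for each target:
  t = (30 x 6 - 155) / 5.5 = 4.55
  t = (30 x 6 + 155) / 5.5 = 60.91 (outside (0, 60))
  t = (30 x 6 - 205) / 5.5 = -4.55 (outside (0, 60))
  t = (30 x 6 + 205) / 5.5 = 70 (outside (0, 60))
Valid solutions in (0, 60): {4.55} minutes.
The first occurrence is t = 4.55 minutes.
The hands form a 155-degree angle at 4.55 minutes past 6:00.

Final answer: 4.55 minutes past 6:00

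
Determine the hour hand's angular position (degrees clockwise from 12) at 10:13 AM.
The hour hand moves 30 degrees per hour and 0.5 degrees per minute.
At 10:13: (10) x 30 + 13 x 0.5 = 300 + 6.5 = 306.5 degrees

Final answer: 306.5 degrees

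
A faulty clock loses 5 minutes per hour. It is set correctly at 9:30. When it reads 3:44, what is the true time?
For every 60 true minutes, the faulty clock advances 55 minutes, so 1 faulty-clock minute corresponds to 60/55 true minutes.
From 9:30 to 3:44 on the faulty dial is 374 minutes.
True elapsed: 374 x 60/55 = 408 minutes = 6 hours and 48 minutes.
True time: 9:30 + 6 hours and 48 minutes = 4:18.

Final answer: 4:18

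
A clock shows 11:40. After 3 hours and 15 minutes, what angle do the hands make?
First find the time 3 hours and 15 minutes after 11:40.
Total minutes: 11 x 60 + 40 + 3 x 60 + 15 = 895.
895 mod 720 = 175 minutes = 2:55.
Now compute the angle at 2:55:
Hour hand: 2 x 30 + 55 x 0.5 = 87.5 degrees
Minute hand: 55 x 6 = 330 degrees
Difference: |87.5 - 330| = 242.5 degrees
Smaller angle: 360 - 242.5 = 117.5 degrees

Final answer: 117.5 degrees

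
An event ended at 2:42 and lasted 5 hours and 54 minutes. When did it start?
Starting time: 2:42 = 162 total minutes past 12:00
Subtracting: 5 hours and 54 minutes = 354 minutes
162 - 354 = -192 (negative, add 12 hours = 720) = 528 minutes
= 8 hours and 48 minutes past 12:00 = 8:48

Final answer: 8:48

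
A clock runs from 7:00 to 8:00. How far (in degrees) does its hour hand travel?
The hour hand moves 0.5 degrees per minute.
Time elapsed: 8:00 - 7:00 = 60 minutes
Angular displacement: 60 x 0.5 = 30 degrees

Final answer: 30 degrees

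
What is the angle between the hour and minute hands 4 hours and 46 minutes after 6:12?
First find the time 4 hours and 46 minutes after 6:12.
Total minutes: 6 x 60 + 12 + 4 x 60 + 46 = 658.
658 mod 720 = 658 minutes = 10:58.
Now compute the angle at 10:58:
Hour hand: 10 x 30 + 58 x 0.5 = 329 degrees
Minute hand: 58 x 6 = 348 degrees
Difference: |329 - 348| = 19 degrees
The angle is 19 degrees

Final answer: 19 degrees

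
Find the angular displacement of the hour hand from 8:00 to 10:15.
The hour hand moves 0.5 degrees per minute.
Time elapsed: 10:15 - 8:00 = 135 minutes
Angular displacement: 135 x 0.5 = 67.5 degrees

Final answer: 67.5 degrees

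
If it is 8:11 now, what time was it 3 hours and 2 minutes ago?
Starting time: 8:11 = 491 total minutes past 12:00
Subtracting: 3 hours and 2 minutes = 182 minutes
491 - 182 = 309 minutes
= 5 hours and 9 minutes past 12:00 = 5:09

Final answer: 5:09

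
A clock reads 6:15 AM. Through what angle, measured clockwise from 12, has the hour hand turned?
The hour hand moves 30 degrees per hour and 0.5 degrees per minute.
At 6:15: (6) x 30 + 15 x 0.5 = 180 + 7.5 = 187.5 degrees

Final answer: 187.5 degrees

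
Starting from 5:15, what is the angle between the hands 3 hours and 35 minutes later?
First find the time 3 hours and 35 minutes after 5:15.
Total minutes: 5 x 60 + 15 + 3 x 60 + 35 = 530.
530 mod 720 = 530 minutes = 8:50.
Now compute the angle at 8:50:
Hour hand: 8 x 30 + 50 x 0.5 = 265 degrees
Minute hand: 50 x 6 = 300 degrees
Difference: |265 - 300| = 35 degrees
The angle is 35 degrees

Final answer: 35 degrees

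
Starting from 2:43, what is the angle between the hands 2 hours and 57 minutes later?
First find the time 2 hours and 57 minutes after 2:43.
Total minutes: 2 x 60 + 43 + 2 x 60 + 57 = 340.
340 mod 720 = 340 minutes = 5:40.
Now compute the angle at 5:40:
Hour hand: 5 x 30 + 40 x 0.5 = 170 degrees
Minute hand: 40 x 6 = 240 degrees
Difference: |170 - 240| = 70 degrees
The angle is 70 degrees

Final answer: 70 degrees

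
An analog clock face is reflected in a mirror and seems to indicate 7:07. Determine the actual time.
Reflection across the vertical (12-6) axis maps a hand at angle A degrees to (360 - A) degrees, which sends a reading of T minutes past 12:00 to (720 - T) minutes past 12:00.
Mirror reads 7:07 = 427 minutes past 12:00.
Actual time: (720 - 427) mod 720 = 293 minutes = 4:53.

Final answer: 4:53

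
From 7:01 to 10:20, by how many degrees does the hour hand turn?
The hour hand moves 0.5 degrees per minute.
Time elapsed: 10:20 - 7:01 = 199 minutes
Angular displacement: 199 x 0.5 = 99.5 degrees

Final answer: 99.5 degrees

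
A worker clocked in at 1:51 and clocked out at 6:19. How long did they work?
From 1:51 to 6:19:
(6 x 60 + 19) - (1 x 60 + 51) = 379 - 111 = 268 minutes
= 4 hours and 28 minutes

Final answer: 4 hours and 28 minutes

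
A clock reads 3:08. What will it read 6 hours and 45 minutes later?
Starting time: 3:08
Adding 45 minutes to 8 minutes: 8 + 45 = 53 minutes
Adding 6 hours: 3 + 6 = 9
Final time: 9:53

Final answer: 9:53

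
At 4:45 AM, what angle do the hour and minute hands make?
Hour hand position: 4 x 30 + 45 x 0.5 = 142.5 degrees
Minute hand position: 45 x 6 = 270 degrees
Difference: |142.5 - 270| = 127.5 degrees
The angle between the hands is 127.5 degrees

Final answer: 127.5 degrees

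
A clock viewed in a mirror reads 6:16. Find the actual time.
Reflection across the vertical (12-6) axis maps a hand at angle A degrees to (360 - A) degrees, which sends a reading of T minutes past 12:00 to (720 - T) minutes past 12:00.
Mirror reads 6:16 = 376 minutes past 12:00.
Actual time: (720 - 376) mod 720 = 344 minutes = 5:44.

Final answer: 5:44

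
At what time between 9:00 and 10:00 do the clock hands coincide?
The minute hand gains 5.5 degrees per minute on the hour hand.
At 9:00, the hour hand is at 270 degrees and the minute hand is at 0 degrees.
The gap is 270 degrees. Time to close: 270/5.5 = 60 x 9/11 = 49.09 minutes.
The hands overlap at 49.09 minutes past 9:00.

Final answer: 49.09 minutes past 9:00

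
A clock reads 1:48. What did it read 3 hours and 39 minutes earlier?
Starting time: 1:48 = 108 total minutes past 12:00
Subtracting: 3 hours and 39 minutes = 219 minutes
108 - 219 = -111 (negative, add 12 hours = 720) = 609 minutes
= 10 hours and 9 minutes past 12:00 = 10:09

Final answer: 10:09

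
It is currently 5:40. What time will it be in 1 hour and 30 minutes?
Starting time: 5:40
Adding 30 minutes to 40 minutes: 40 + 30 = 70 minutes = 1 hour and 10 minutes
Adding 1 hour: 5 + 1 + 1 (carry) = 7
Final time: 7:10

Final answer: 7:10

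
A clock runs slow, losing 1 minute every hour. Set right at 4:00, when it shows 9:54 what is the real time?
For every 60 true minutes, the faulty clock advances 59 minutes, so 1 faulty-clock minute corresponds to 60/59 true minutes.
From 4:00 to 9:54 on the faulty dial is 354 minutes.
True elapsed: 354 x 60/59 = 360 minutes = 6 hours.
True time: 4:00 + 6 hours = 10:00.

Final answer: 10:00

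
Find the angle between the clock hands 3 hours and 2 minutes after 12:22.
First find the time 3 hours and 2 minutes after 12:22.
Total minutes: 12 x 60 + 22 + 3 x 60 + 2 = 924.
924 mod 720 = 204 minutes = 3:24.
Now compute the angle at 3:24:
Hour hand: 3 x 30 + 24 x 0.5 = 102 degrees
Minute hand: 24 x 6 = 144 degrees
Difference: |102 - 144| = 42 degrees
The angle is 42 degrees

Final answer: 42 degrees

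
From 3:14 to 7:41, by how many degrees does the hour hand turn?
The hour hand moves 0.5 degrees per minute.
Time elapsed: 7:41 - 3:14 = 267 minutes
Angular displacement: 267 x 0.5 = 133.5 degrees

Final answer: 133.5 degrees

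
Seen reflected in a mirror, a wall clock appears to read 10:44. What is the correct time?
Reflection across the vertical (12-6) axis maps a hand at angle A degrees to (360 - A) degrees, which sends a reading of T minutes past 12:00 to (720 - T) minutes past 12:00.
Mirror reads 10:44 = 644 minutes past 12:00.
Actual time: (720 - 644) mod 720 = 76 minutes = 1:16.

Final answer: 1:16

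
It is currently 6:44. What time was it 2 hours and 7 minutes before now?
Starting time: 6:44 = 404 total minutes past 12:00
Subtracting: 2 hours and 7 minutes = 127 minutes
404 - 127 = 277 minutes
= 4 hours and 37 minutes past 12:00 = 4:37

Final answer: 4:37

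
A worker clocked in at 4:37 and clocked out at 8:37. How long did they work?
From 4:37 to 8:37:
(8 x 60 + 37) - (4 x 60 + 37) = 517 - 277 = 240 minutes
= 4 hours

Final answer: 4 hours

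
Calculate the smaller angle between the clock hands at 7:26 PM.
Hour hand position: 7 x 30 + 26 x 0.5 = 223 degrees
Minute hand position: 26 x 6 = 156 degrees
Difference: |223 - 156| = 67 degrees
The angle between the hands is 67 degrees

Final answer: 67 degrees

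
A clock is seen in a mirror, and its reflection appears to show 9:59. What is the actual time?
Reflection across the vertical (12-6) axis maps a hand at angle A degrees to (360 - A) degrees, which sends a reading of T minutes past 12:00 to (720 - T) minutes past 12:00.
Mirror reads 9:59 = 599 minutes past 12:00.
Actual time: (720 - 599) mod 720 = 121 minutes = 2:01.

Final answer: 2:01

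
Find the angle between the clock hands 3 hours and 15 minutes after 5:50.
First find the time 3 hours and 15 minutes after 5:50.
Total minutes: 5 x 60 + 50 + 3 x 60 + 15 = 545.
545 mod 720 = 545 minutes = 9:05.
Now compute the angle at 9:05:
Hour hand: 9 x 30 + 5 x 0.5 = 272.5 degrees
Minute hand: 5 x 6 = 30 degrees
Difference: |272.5 - 30| = 242.5 degrees
Smaller angle: 360 - 242.5 = 117.5 degrees

Final answer: 117.5 degrees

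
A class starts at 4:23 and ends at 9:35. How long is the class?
From 4:23 to 9:35:
(9 x 60 + 35) - (4 x 60 + 23) = 575 - 263 = 312 minutes
= 5 hours and 12 minutes

Final answer: 5 hours and 12 minutes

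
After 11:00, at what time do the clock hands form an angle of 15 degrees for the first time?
At t minutes past 11:00, the hour hand is at 30 x 11 + 0.5t degrees and the minute hand is at 6t degrees.
The smaller angle between them is 15 degrees when |30H - 5.5t| = 15 or |30H - 5.5t| = 345.
With H = 11, solve 30 x 11 - 5.5t = +/- target for each target:
  t = (30 x 11 - 15) / 5.5 = 57.27
  t = (30 x 11 + 15) / 5.5 = 62.73 (outside (0, 60))
  t = (30 x 11 - 345) / 5.5 = -2.73 (outside (0, 60))
  t = (30 x 11 + 345) / 5.5 = 122.73 (outside (0, 60))
Valid solutions in (0, 60): {57.27} minutes.
The first occurrence is t = 57.27 minutes.
The hands form a 15-degree angle at 57.27 minutes past 11:00.

Final answer: 57.27 minutes past 11:00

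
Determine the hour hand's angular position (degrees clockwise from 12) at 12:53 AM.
The hour hand moves 30 degrees per hour and 0.5 degrees per minute.
At 12:53: (0) x 30 + 53 x 0.5 = 0 + 26.5 = 26.5 degrees

Final answer: 26.5 degrees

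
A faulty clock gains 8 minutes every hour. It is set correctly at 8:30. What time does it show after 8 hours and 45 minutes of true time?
For every 60 true minutes, the faulty clock advances 60 + 8 = 68 minutes.
True elapsed: 8 hours and 45 minutes = 525 minutes.
Faulty clock advances: 525 x 68/60 = 595 minutes (drift: 70 minutes ahead).
Shown time: 8:30 + 595 minutes = 6:25.

Final answer: 6:25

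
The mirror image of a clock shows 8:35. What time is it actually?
Reflection across the vertical (12-6) axis maps a hand at angle A degrees to (360 - A) degrees, which sends a reading of T minutes past 12:00 to (720 - T) minutes past 12:00.
Mirror reads 8:35 = 515 minutes past 12:00.
Actual time: (720 - 515) mod 720 = 205 minutes = 3:25.

Final answer: 3:25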